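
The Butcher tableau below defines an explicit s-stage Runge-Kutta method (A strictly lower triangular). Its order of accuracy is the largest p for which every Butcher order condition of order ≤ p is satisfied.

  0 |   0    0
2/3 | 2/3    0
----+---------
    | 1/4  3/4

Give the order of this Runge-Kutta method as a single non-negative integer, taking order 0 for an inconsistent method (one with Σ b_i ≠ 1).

b = (1/4, 3/4)
c = (0, 2/3)
Σ b_i: 1/4·1 + 3/4·1 = 1 ✓
b·c: 3/4·2/3 = 1/2 ✓; 2 stages ⇒ order 2.

2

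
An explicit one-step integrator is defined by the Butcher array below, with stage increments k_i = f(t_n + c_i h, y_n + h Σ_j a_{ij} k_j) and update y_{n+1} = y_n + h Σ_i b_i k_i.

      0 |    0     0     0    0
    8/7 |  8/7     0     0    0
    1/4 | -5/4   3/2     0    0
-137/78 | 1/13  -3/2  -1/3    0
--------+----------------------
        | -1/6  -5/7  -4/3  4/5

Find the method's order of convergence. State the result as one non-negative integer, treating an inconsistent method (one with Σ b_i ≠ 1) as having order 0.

b = (-1/6, -5/7, -4/3, 4/5)
c = (0, 8/7, 1/4, -137/78)
Ac = (0, 0, 12/7, -151/84)
Σ b_i: (-1/6)·1 + (-5/7)·1 + (-4/3)·1 + 4/5·1 = -99/70 ≠ 1 ⇒ order 0.

0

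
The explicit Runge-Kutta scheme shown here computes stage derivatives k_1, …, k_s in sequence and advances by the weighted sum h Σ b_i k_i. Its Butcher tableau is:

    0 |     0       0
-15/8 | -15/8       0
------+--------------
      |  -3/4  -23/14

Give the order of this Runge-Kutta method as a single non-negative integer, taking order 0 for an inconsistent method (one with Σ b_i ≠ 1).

b = (-3/4, -23/14)
c = (0, -15/8)
Σ b_i: (-3/4)·1 + (-23/14)·1 = -67/28 ≠ 1 ⇒ order 0.

0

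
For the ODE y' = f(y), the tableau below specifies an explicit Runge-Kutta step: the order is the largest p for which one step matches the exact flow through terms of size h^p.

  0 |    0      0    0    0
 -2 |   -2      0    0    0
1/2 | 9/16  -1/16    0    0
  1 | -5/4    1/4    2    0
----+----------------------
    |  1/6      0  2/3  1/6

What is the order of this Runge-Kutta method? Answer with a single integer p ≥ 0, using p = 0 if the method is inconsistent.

4

b = (1/6, 0, 2/3, 1/6)
c = (0, -2, 1/2, 1)
Ac = (0, 0, 1/8, 1/2)
Σ b_i: 1/6·1 + 2/3·1 + 1/6·1 = 1 ✓
b·c: 2/3·1/2 + 1/6·1 = 1/2 ✓
b·c²: 2/3·1/4 + 1/6·1 = 1/3 ✓
b·Ac: 2/3·1/8 + 1/6·1/2 = 1/6 ✓
b·c³: 2/3·1/8 + 1/6·1 = 1/4 ✓
b·(c∘Ac): 2/3·1/16 + 1/6·1/2 = 1/8 ✓
b·Ac²: 2/3·(-1/4) + 1/6·3/2 = 1/12 ✓
b·A²c: 1/6·1/4 = 1/24 ✓; 4 stages ⇒ order 4.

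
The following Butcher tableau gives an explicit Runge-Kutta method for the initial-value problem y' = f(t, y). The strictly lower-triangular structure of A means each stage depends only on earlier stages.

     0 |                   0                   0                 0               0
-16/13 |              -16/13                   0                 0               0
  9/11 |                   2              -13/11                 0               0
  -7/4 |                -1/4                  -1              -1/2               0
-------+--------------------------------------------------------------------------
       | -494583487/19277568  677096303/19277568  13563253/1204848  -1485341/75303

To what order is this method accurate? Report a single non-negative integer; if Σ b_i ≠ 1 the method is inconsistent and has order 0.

b = (-494583487/19277568, 677096303/19277568, 13563253/1204848, -1485341/75303)
c = (0, -16/13, 9/11, -7/4)
Ac = (0, 0, 16/11, 235/286)
Σ b_i: (-494583487/19277568)·1 + 677096303/19277568·1 + 13563253/1204848·1 + (-1485341/75303)·1 = 1 ✓
b·c: 677096303/19277568·(-16/13) + 13563253/1204848·9/11 + (-1485341/75303)·(-7/4) = 1/2 ✓
b·c²: 677096303/19277568·256/169 + 13563253/1204848·81/121 + (-1485341/75303)·49/16 = 1/3 ✓
b·Ac: 13563253/1204848·16/11 + (-1485341/75303)·235/286 = 1/6 ✓
b·c³: 677096303/19277568·(-4096/2197) + 13563253/1204848·729/1331 + (-1485341/75303)·(-343/64) = 3552738065/76574784 ≠ 1/4 ⇒ order 3.
b·(c∘Ac): 13563253/1204848·144/121 + (-1485341/75303)·(-1645/1144) = 25157311/602424 ≠ 1/8
b·Ac²: 13563253/1204848·(-256/143) + (-1485341/75303)·(-75641/40898) = 39073219/2392962 ≠ 1/12
b·A²c: (-1485341/75303)·(-8/11) = 1080248/75303 ≠ 1/24

3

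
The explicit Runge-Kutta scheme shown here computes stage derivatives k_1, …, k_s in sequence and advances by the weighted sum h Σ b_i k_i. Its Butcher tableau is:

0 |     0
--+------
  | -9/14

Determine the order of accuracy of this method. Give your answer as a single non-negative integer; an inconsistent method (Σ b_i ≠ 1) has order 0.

0

b = (-9/14)
c = (0)
Σ b_i: (-9/14)·1 = -9/14 ≠ 1 ⇒ order 0.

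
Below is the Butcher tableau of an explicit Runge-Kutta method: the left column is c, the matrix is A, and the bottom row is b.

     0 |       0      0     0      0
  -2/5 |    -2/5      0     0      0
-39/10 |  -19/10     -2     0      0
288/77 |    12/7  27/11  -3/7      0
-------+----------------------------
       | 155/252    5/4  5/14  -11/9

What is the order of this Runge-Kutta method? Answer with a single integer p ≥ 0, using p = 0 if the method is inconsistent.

b = (155/252, 5/4, 5/14, -11/9)
c = (0, -2/5, -39/10, 288/77)
Ac = (0, 0, 4/5, 531/770)
Σ b_i: 155/252·1 + 5/4·1 + 5/14·1 + (-11/9)·1 = 1 ✓
b·c: 5/4·(-2/5) + 5/14·(-39/10) + (-11/9)·288/77 = -181/28 ≠ 1/2 ⇒ order 1.

1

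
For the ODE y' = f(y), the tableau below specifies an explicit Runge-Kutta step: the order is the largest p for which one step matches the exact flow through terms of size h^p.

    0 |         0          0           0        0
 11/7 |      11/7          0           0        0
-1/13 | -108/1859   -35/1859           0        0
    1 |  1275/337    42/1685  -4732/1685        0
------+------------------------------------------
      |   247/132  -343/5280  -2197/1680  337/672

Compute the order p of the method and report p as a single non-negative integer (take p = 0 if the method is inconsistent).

b = (247/132, -343/5280, -2197/1680, 337/672)
c = (0, 11/7, -1/13, 1)
Ac = (0, 0, -5/169, 86/337)
Σ b_i: 247/132·1 + (-343/5280)·1 + (-2197/1680)·1 + 337/672·1 = 1 ✓
b·c: (-343/5280)·11/7 + (-2197/1680)·(-1/13) + 337/672·1 = 1/2 ✓
b·c²: (-343/5280)·121/49 + (-2197/1680)·1/169 + 337/672·1 = 1/3 ✓
b·Ac: (-2197/1680)·(-5/169) + 337/672·86/337 = 1/6 ✓
b·c³: (-343/5280)·1331/343 + (-2197/1680)·(-1/2197) + 337/672·1 = 1/4 ✓
b·(c∘Ac): (-2197/1680)·5/2197 + 337/672·86/337 = 1/8 ✓
b·Ac²: (-2197/1680)·(-55/1183) + 337/672·106/2359 = 1/12 ✓
b·A²c: 337/672·28/337 = 1/24 ✓; 4 stages ⇒ order 4.

4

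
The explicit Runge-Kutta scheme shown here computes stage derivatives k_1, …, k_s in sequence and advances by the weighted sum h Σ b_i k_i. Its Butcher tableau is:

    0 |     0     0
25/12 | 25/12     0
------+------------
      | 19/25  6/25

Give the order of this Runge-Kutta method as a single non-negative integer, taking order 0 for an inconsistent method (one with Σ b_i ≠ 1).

2

b = (19/25, 6/25)
c = (0, 25/12)
Σ b_i: 19/25·1 + 6/25·1 = 1 ✓
b·c: 6/25·25/12 = 1/2 ✓; 2 stages ⇒ order 2.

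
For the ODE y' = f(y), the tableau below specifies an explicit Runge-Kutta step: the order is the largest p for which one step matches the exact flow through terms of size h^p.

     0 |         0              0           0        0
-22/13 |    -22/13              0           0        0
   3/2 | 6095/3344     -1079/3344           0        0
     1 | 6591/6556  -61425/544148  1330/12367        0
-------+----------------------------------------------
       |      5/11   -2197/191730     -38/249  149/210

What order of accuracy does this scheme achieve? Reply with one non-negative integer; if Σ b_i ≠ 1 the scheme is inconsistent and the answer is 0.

4

b = (5/11, -2197/191730, -38/249, 149/210)
c = (0, -22/13, 3/2, 1)
Ac = (0, 0, 83/152, 105/298)
Σ b_i: 5/11·1 + (-2197/191730)·1 + (-38/249)·1 + 149/210·1 = 1 ✓
b·c: (-2197/191730)·(-22/13) + (-38/249)·3/2 + 149/210·1 = 1/2 ✓
b·c²: (-2197/191730)·484/169 + (-38/249)·9/4 + 149/210·1 = 1/3 ✓
b·Ac: (-38/249)·83/152 + 149/210·105/298 = 1/6 ✓
b·c³: (-2197/191730)·(-10648/2197) + (-38/249)·27/8 + 149/210·1 = 1/4 ✓
b·(c∘Ac): (-38/249)·249/304 + 149/210·105/298 = 1/8 ✓
b·Ac²: (-38/249)·(-913/988) + 149/210·(-315/3874) = 1/12 ✓
b·A²c: 149/210·35/596 = 1/24 ✓; 4 stages ⇒ order 4.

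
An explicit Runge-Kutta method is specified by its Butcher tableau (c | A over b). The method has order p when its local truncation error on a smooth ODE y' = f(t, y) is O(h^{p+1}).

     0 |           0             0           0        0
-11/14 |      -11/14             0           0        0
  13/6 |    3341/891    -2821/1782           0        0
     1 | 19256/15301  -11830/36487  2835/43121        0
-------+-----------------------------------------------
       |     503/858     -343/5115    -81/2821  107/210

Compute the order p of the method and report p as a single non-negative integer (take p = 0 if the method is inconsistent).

b = (503/858, -343/5115, -81/2821, 107/210)
c = (0, -11/14, 13/6, 1)
Ac = (0, 0, 403/324, 85/214)
Σ b_i: 503/858·1 + (-343/5115)·1 + (-81/2821)·1 + 107/210·1 = 1 ✓
b·c: (-343/5115)·(-11/14) + (-81/2821)·13/6 + 107/210·1 = 1/2 ✓
b·c²: (-343/5115)·121/196 + (-81/2821)·169/36 + 107/210·1 = 1/3 ✓
b·Ac: (-81/2821)·403/324 + 107/210·85/214 = 1/6 ✓
b·c³: (-343/5115)·(-1331/2744) + (-81/2821)·2197/216 + 107/210·1 = 1/4 ✓
b·(c∘Ac): (-81/2821)·5239/1944 + 107/210·85/214 = 1/8 ✓
b·Ac²: (-81/2821)·(-4433/4536) + 107/210·325/2996 = 1/12 ✓
b·A²c: 107/210·35/428 = 1/24 ✓; 4 stages ⇒ order 4.

4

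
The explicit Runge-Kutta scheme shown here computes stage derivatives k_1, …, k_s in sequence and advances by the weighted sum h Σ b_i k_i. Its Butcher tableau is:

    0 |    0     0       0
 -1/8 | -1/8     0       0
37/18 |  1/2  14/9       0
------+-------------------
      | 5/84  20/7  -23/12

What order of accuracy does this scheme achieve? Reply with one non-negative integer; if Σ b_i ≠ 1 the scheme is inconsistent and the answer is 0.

1

b = (5/84, 20/7, -23/12)
c = (0, -1/8, 37/18)
Ac = (0, 0, -7/36)
Σ b_i: 5/84·1 + 20/7·1 + (-23/12)·1 = 1 ✓
b·c: 20/7·(-1/8) + (-23/12)·37/18 = -6497/1512 ≠ 1/2 ⇒ order 1.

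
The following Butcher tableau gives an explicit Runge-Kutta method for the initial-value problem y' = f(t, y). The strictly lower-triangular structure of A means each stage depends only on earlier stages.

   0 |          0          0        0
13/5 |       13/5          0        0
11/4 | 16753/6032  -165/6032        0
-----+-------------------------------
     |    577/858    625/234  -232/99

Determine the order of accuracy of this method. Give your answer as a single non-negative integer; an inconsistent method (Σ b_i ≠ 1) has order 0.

b = (577/858, 625/234, -232/99)
c = (0, 13/5, 11/4)
Ac = (0, 0, -33/464)
Σ b_i: 577/858·1 + 625/234·1 + (-232/99)·1 = 1 ✓
b·c: 625/234·13/5 + (-232/99)·11/4 = 1/2 ✓
b·c²: 625/234·169/25 + (-232/99)·121/16 = 1/3 ✓
b·Ac: (-232/99)·(-33/464) = 1/6 ✓; 3 stages ⇒ order 3.

3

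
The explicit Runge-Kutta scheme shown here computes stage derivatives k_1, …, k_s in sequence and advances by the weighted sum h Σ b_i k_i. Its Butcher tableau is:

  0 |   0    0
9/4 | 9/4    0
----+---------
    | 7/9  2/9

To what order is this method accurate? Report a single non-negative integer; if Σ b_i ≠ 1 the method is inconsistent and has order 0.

b = (7/9, 2/9)
c = (0, 9/4)
Σ b_i: 7/9·1 + 2/9·1 = 1 ✓
b·c: 2/9·9/4 = 1/2 ✓; 2 stages ⇒ order 2.

2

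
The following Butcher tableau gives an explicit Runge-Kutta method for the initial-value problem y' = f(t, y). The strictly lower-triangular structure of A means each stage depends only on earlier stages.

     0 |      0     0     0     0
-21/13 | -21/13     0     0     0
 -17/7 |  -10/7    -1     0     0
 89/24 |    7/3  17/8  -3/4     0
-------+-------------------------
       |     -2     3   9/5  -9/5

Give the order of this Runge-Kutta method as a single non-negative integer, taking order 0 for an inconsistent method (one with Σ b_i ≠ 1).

b = (-2, 3, 9/5, -9/5)
c = (0, -21/13, -17/7, 89/24)
Ac = (0, 0, 21/13, -1173/728)
Σ b_i: (-2)·1 + 3·1 + 9/5·1 + (-9/5)·1 = 1 ✓
b·c: 3·(-21/13) + 9/5·(-17/7) + (-9/5)·89/24 = -57849/3640 ≠ 1/2 ⇒ order 1.

1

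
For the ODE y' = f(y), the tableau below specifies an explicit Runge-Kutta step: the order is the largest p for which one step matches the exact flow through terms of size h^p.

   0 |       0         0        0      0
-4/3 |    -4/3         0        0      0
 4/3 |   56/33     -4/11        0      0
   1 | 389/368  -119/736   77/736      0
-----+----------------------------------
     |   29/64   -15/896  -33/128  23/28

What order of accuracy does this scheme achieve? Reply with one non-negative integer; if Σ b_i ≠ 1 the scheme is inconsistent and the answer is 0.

4

b = (29/64, -15/896, -33/128, 23/28)
c = (0, -4/3, 4/3, 1)
Ac = (0, 0, 16/33, 49/138)
Σ b_i: 29/64·1 + (-15/896)·1 + (-33/128)·1 + 23/28·1 = 1 ✓
b·c: (-15/896)·(-4/3) + (-33/128)·4/3 + 23/28·1 = 1/2 ✓
b·c²: (-15/896)·16/9 + (-33/128)·16/9 + 23/28·1 = 1/3 ✓
b·Ac: (-33/128)·16/33 + 23/28·49/138 = 1/6 ✓
b·c³: (-15/896)·(-64/27) + (-33/128)·64/27 + 23/28·1 = 1/4 ✓
b·(c∘Ac): (-33/128)·64/99 + 23/28·49/138 = 1/8 ✓
b·Ac²: (-33/128)·(-64/99) + 23/28·(-7/69) = 1/12 ✓
b·A²c: 23/28·7/138 = 1/24 ✓; 4 stages ⇒ order 4.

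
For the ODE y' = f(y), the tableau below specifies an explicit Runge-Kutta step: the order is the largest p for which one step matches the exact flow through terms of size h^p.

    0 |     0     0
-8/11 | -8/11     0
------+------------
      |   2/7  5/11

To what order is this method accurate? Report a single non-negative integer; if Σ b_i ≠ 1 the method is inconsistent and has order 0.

0

b = (2/7, 5/11)
c = (0, -8/11)
Σ b_i: 2/7·1 + 5/11·1 = 57/77 ≠ 1 ⇒ order 0.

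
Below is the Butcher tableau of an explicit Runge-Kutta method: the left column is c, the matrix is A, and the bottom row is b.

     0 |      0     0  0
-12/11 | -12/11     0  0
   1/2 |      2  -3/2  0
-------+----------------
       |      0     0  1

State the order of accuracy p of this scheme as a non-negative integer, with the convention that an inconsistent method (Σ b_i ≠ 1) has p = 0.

b = (0, 0, 1)
c = (0, -12/11, 1/2)
Ac = (0, 0, 18/11)
Σ b_i: 1·1 = 1 ✓
b·c: 1·1/2 = 1/2 ✓
b·c²: 1·1/4 = 1/4 ≠ 1/3 ⇒ order 2.
b·Ac: 1·18/11 = 18/11 ≠ 1/6

2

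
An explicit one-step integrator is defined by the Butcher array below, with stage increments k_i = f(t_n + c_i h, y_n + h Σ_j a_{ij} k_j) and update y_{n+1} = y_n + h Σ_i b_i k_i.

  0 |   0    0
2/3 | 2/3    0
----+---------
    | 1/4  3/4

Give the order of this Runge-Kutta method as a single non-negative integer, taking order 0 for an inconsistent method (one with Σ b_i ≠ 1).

2

b = (1/4, 3/4)
c = (0, 2/3)
Σ b_i: 1/4·1 + 3/4·1 = 1 ✓
b·c: 3/4·2/3 = 1/2 ✓; 2 stages ⇒ order 2.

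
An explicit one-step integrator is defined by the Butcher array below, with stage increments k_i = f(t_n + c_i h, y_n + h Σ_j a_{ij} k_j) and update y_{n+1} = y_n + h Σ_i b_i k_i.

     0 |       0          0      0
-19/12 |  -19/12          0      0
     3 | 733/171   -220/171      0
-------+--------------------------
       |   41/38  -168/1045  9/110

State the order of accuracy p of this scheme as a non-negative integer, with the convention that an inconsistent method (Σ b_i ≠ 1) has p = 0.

b = (41/38, -168/1045, 9/110)
c = (0, -19/12, 3)
Ac = (0, 0, 55/27)
Σ b_i: 41/38·1 + (-168/1045)·1 + 9/110·1 = 1 ✓
b·c: (-168/1045)·(-19/12) + 9/110·3 = 1/2 ✓
b·c²: (-168/1045)·361/144 + 9/110·9 = 1/3 ✓
b·Ac: 9/110·55/27 = 1/6 ✓; 3 stages ⇒ order 3.

3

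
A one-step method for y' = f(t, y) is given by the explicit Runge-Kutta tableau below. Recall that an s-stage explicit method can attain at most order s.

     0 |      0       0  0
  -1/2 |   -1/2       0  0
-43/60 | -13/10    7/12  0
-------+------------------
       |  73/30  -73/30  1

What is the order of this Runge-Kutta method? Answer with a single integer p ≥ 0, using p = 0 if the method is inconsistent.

2

b = (73/30, -73/30, 1)
c = (0, -1/2, -43/60)
Ac = (0, 0, -7/24)
Σ b_i: 73/30·1 + (-73/30)·1 + 1·1 = 1 ✓
b·c: (-73/30)·(-1/2) + 1·(-43/60) = 1/2 ✓
b·c²: (-73/30)·1/4 + 1·1849/3600 = -341/3600 ≠ 1/3 ⇒ order 2.
b·Ac: 1·(-7/24) = -7/24 ≠ 1/6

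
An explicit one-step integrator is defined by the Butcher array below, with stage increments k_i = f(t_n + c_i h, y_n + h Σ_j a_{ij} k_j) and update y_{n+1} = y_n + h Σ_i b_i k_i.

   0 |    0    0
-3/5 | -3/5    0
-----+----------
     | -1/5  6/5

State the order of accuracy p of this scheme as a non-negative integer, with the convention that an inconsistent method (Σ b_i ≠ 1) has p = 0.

b = (-1/5, 6/5)
c = (0, -3/5)
Σ b_i: (-1/5)·1 + 6/5·1 = 1 ✓
b·c: 6/5·(-3/5) = -18/25 ≠ 1/2 ⇒ order 1.

1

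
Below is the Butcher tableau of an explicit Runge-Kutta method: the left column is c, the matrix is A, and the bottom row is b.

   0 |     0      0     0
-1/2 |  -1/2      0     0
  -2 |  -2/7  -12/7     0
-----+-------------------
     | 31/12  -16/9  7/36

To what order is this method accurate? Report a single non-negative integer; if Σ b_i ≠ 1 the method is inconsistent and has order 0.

b = (31/12, -16/9, 7/36)
c = (0, -1/2, -2)
Ac = (0, 0, 6/7)
Σ b_i: 31/12·1 + (-16/9)·1 + 7/36·1 = 1 ✓
b·c: (-16/9)·(-1/2) + 7/36·(-2) = 1/2 ✓
b·c²: (-16/9)·1/4 + 7/36·4 = 1/3 ✓
b·Ac: 7/36·6/7 = 1/6 ✓; 3 stages ⇒ order 3.

3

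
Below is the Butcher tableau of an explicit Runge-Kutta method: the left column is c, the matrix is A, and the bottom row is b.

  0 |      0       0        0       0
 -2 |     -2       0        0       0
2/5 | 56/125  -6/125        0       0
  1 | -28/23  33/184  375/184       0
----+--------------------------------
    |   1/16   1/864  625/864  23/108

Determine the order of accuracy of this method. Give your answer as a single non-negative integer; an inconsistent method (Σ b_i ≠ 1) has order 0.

b = (1/16, 1/864, 625/864, 23/108)
c = (0, -2, 2/5, 1)
Ac = (0, 0, 12/125, 21/46)
Σ b_i: 1/16·1 + 1/864·1 + 625/864·1 + 23/108·1 = 1 ✓
b·c: 1/864·(-2) + 625/864·2/5 + 23/108·1 = 1/2 ✓
b·c²: 1/864·4 + 625/864·4/25 + 23/108·1 = 1/3 ✓
b·Ac: 625/864·12/125 + 23/108·21/46 = 1/6 ✓
b·c³: 1/864·(-8) + 625/864·8/125 + 23/108·1 = 1/4 ✓
b·(c∘Ac): 625/864·24/625 + 23/108·21/46 = 1/8 ✓
b·Ac²: 625/864·(-24/125) + 23/108·24/23 = 1/12 ✓
b·A²c: 23/108·9/46 = 1/24 ✓; 4 stages ⇒ order 4.

4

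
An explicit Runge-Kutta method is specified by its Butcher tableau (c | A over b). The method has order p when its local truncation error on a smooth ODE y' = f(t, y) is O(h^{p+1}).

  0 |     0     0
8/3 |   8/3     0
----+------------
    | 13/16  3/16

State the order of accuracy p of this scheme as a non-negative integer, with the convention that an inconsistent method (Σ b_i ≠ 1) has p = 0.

b = (13/16, 3/16)
c = (0, 8/3)
Σ b_i: 13/16·1 + 3/16·1 = 1 ✓
b·c: 3/16·8/3 = 1/2 ✓; 2 stages ⇒ order 2.

2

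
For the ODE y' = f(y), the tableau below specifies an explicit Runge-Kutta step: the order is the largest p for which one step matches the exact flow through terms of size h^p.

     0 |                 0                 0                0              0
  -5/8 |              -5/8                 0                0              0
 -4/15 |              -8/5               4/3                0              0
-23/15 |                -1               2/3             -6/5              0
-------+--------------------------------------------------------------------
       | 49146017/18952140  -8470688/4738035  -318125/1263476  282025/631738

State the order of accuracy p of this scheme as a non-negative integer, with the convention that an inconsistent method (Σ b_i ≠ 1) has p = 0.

3

b = (49146017/18952140, -8470688/4738035, -318125/1263476, 282025/631738)
c = (0, -5/8, -4/15, -23/15)
Ac = (0, 0, -5/6, -29/300)
Σ b_i: 49146017/18952140·1 + (-8470688/4738035)·1 + (-318125/1263476)·1 + 282025/631738·1 = 1 ✓
b·c: (-8470688/4738035)·(-5/8) + (-318125/1263476)·(-4/15) + 282025/631738·(-23/15) = 1/2 ✓
b·c²: (-8470688/4738035)·25/64 + (-318125/1263476)·16/225 + 282025/631738·529/225 = 1/3 ✓
b·Ac: (-318125/1263476)·(-5/6) + 282025/631738·(-29/300) = 1/6 ✓
b·c³: (-8470688/4738035)·(-125/512) + (-318125/1263476)·(-64/3375) + 282025/631738·(-12167/3375) = -796992191/682277040 ≠ 1/4 ⇒ order 3.
b·(c∘Ac): (-318125/1263476)·2/9 + 282025/631738·667/4500 = 129103/12634760 ≠ 1/8
b·Ac²: (-318125/1263476)·25/48 + 282025/631738·2101/12000 = -1338687/25269520 ≠ 1/12
b·A²c: 282025/631738·1 = 282025/631738 ≠ 1/24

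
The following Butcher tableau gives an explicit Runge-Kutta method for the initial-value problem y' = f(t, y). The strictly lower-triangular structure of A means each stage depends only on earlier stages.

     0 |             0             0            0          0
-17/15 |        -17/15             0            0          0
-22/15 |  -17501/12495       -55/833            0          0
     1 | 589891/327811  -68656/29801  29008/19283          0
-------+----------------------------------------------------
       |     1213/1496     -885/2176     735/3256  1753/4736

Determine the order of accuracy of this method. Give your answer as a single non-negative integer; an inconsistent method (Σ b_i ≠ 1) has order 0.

b = (1213/1496, -885/2176, 735/3256, 1753/4736)
c = (0, -17/15, -22/15, 1)
Ac = (0, 0, 11/147, 2128/5259)
Σ b_i: 1213/1496·1 + (-885/2176)·1 + 735/3256·1 + 1753/4736·1 = 1 ✓
b·c: (-885/2176)·(-17/15) + 735/3256·(-22/15) + 1753/4736·1 = 1/2 ✓
b·c²: (-885/2176)·289/225 + 735/3256·484/225 + 1753/4736·1 = 1/3 ✓
b·Ac: 735/3256·11/147 + 1753/4736·2128/5259 = 1/6 ✓
b·c³: (-885/2176)·(-4913/3375) + 735/3256·(-10648/3375) + 1753/4736·1 = 1/4 ✓
b·(c∘Ac): 735/3256·(-242/2205) + 1753/4736·2128/5259 = 1/8 ✓
b·Ac²: 735/3256·(-187/2205) + 1753/4736·1456/5259 = 1/12 ✓
b·A²c: 1753/4736·592/5259 = 1/24 ✓; 4 stages ⇒ order 4.

4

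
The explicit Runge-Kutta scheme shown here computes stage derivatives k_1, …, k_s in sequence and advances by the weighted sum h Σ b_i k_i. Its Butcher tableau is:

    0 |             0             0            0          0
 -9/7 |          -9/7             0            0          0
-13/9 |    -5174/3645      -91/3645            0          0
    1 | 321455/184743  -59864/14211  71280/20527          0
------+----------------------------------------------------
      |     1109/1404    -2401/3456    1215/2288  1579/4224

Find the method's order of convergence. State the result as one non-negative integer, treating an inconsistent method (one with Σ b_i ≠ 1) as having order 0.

4

b = (1109/1404, -2401/3456, 1215/2288, 1579/4224)
c = (0, -9/7, -13/9, 1)
Ac = (0, 0, 13/405, 632/1579)
Σ b_i: 1109/1404·1 + (-2401/3456)·1 + 1215/2288·1 + 1579/4224·1 = 1 ✓
b·c: (-2401/3456)·(-9/7) + 1215/2288·(-13/9) + 1579/4224·1 = 1/2 ✓
b·c²: (-2401/3456)·81/49 + 1215/2288·169/81 + 1579/4224·1 = 1/3 ✓
b·Ac: 1215/2288·13/405 + 1579/4224·632/1579 = 1/6 ✓
b·c³: (-2401/3456)·(-729/343) + 1215/2288·(-2197/729) + 1579/4224·1 = 1/4 ✓
b·(c∘Ac): 1215/2288·(-169/3645) + 1579/4224·632/1579 = 1/8 ✓
b·Ac²: 1215/2288·(-13/315) + 1579/4224·3112/11053 = 1/12 ✓
b·A²c: 1579/4224·176/1579 = 1/24 ✓; 4 stages ⇒ order 4.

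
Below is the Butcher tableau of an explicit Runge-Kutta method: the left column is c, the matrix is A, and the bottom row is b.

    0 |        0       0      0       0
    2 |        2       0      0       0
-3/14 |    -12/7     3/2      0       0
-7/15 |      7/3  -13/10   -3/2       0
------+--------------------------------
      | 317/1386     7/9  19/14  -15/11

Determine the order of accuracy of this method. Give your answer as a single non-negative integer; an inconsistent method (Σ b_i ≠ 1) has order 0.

1

b = (317/1386, 7/9, 19/14, -15/11)
c = (0, 2, -3/14, -7/15)
Ac = (0, 0, 3, -319/140)
Σ b_i: 317/1386·1 + 7/9·1 + 19/14·1 + (-15/11)·1 = 1 ✓
b·c: 7/9·2 + 19/14·(-3/14) + (-15/11)·(-7/15) = 36889/19404 ≠ 1/2 ⇒ order 1.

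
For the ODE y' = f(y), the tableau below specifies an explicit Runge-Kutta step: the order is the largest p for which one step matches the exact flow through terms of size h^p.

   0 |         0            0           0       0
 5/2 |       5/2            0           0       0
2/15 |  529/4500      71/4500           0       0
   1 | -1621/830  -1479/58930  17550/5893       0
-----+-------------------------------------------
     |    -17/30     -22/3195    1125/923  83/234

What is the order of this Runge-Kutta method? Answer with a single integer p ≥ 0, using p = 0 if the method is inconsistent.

b = (-17/30, -22/3195, 1125/923, 83/234)
c = (0, 5/2, 2/15, 1)
Ac = (0, 0, 71/1800, 111/332)
Σ b_i: (-17/30)·1 + (-22/3195)·1 + 1125/923·1 + 83/234·1 = 1 ✓
b·c: (-22/3195)·5/2 + 1125/923·2/15 + 83/234·1 = 1/2 ✓
b·c²: (-22/3195)·25/4 + 1125/923·4/225 + 83/234·1 = 1/3 ✓
b·Ac: 1125/923·71/1800 + 83/234·111/332 = 1/6 ✓
b·c³: (-22/3195)·125/8 + 1125/923·8/3375 + 83/234·1 = 1/4 ✓
b·(c∘Ac): 1125/923·71/13500 + 83/234·111/332 = 1/8 ✓
b·Ac²: 1125/923·71/720 + 83/234·(-69/664) = 1/12 ✓
b·A²c: 83/234·39/332 = 1/24 ✓; 4 stages ⇒ order 4.

4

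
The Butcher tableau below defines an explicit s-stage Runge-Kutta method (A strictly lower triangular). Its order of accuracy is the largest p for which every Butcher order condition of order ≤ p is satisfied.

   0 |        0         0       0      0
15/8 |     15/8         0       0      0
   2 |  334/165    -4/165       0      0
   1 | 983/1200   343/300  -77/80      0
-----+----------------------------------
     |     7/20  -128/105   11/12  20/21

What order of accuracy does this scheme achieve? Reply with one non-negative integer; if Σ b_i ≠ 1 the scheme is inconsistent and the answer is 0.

4

b = (7/20, -128/105, 11/12, 20/21)
c = (0, 15/8, 2, 1)
Ac = (0, 0, -1/22, 7/32)
Σ b_i: 7/20·1 + (-128/105)·1 + 11/12·1 + 20/21·1 = 1 ✓
b·c: (-128/105)·15/8 + 11/12·2 + 20/21·1 = 1/2 ✓
b·c²: (-128/105)·225/64 + 11/12·4 + 20/21·1 = 1/3 ✓
b·Ac: 11/12·(-1/22) + 20/21·7/32 = 1/6 ✓
b·c³: (-128/105)·3375/512 + 11/12·8 + 20/21·1 = 1/4 ✓
b·(c∘Ac): 11/12·(-1/11) + 20/21·7/32 = 1/8 ✓
b·Ac²: 11/12·(-15/176) + 20/21·217/1280 = 1/12 ✓
b·A²c: 20/21·7/160 = 1/24 ✓; 4 stages ⇒ order 4.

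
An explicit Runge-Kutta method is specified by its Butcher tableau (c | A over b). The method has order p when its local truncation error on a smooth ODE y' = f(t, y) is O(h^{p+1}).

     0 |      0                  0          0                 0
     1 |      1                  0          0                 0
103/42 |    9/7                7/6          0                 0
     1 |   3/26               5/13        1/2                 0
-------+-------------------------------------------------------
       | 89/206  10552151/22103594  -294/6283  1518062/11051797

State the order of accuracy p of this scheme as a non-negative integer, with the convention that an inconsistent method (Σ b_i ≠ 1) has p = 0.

3

b = (89/206, 10552151/22103594, -294/6283, 1518062/11051797)
c = (0, 1, 103/42, 1)
Ac = (0, 0, 7/6, 1759/1092)
Σ b_i: 89/206·1 + 10552151/22103594·1 + (-294/6283)·1 + 1518062/11051797·1 = 1 ✓
b·c: 10552151/22103594·1 + (-294/6283)·103/42 + 1518062/11051797·1 = 1/2 ✓
b·c²: 10552151/22103594·1 + (-294/6283)·10609/1764 + 1518062/11051797·1 = 1/3 ✓
b·Ac: (-294/6283)·7/6 + 1518062/11051797·1759/1092 = 1/6 ✓
b·c³: 10552151/22103594·1 + (-294/6283)·1092727/74088 + 1518062/11051797·1 = -19/252 ≠ 1/4 ⇒ order 3.
b·(c∘Ac): (-294/6283)·103/36 + 1518062/11051797·1759/1092 = 9/103 ≠ 1/8
b·Ac²: (-294/6283)·7/6 + 1518062/11051797·155557/45864 = 182311/443268 ≠ 1/12
b·A²c: 1518062/11051797·7/12 = 5313217/66310782 ≠ 1/24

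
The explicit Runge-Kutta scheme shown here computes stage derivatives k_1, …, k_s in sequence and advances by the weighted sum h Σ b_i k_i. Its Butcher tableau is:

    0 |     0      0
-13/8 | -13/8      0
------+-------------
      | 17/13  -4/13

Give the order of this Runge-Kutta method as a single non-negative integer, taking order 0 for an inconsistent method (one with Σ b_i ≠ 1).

b = (17/13, -4/13)
c = (0, -13/8)
Σ b_i: 17/13·1 + (-4/13)·1 = 1 ✓
b·c: (-4/13)·(-13/8) = 1/2 ✓; 2 stages ⇒ order 2.

2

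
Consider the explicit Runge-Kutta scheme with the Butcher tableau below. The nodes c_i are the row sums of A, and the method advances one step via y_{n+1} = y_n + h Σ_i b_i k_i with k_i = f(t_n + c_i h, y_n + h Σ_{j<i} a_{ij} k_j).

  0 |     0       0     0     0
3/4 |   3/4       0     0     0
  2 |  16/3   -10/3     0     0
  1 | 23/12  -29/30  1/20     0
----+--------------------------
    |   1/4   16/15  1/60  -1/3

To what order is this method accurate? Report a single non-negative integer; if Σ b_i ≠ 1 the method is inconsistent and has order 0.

4

b = (1/4, 16/15, 1/60, -1/3)
c = (0, 3/4, 2, 1)
Ac = (0, 0, -5/2, -5/8)
Σ b_i: 1/4·1 + 16/15·1 + 1/60·1 + (-1/3)·1 = 1 ✓
b·c: 16/15·3/4 + 1/60·2 + (-1/3)·1 = 1/2 ✓
b·c²: 16/15·9/16 + 1/60·4 + (-1/3)·1 = 1/3 ✓
b·Ac: 1/60·(-5/2) + (-1/3)·(-5/8) = 1/6 ✓
b·c³: 16/15·27/64 + 1/60·8 + (-1/3)·1 = 1/4 ✓
b·(c∘Ac): 1/60·(-5) + (-1/3)·(-5/8) = 1/8 ✓
b·Ac²: 1/60·(-15/8) + (-1/3)·(-11/32) = 1/12 ✓
b·A²c: (-1/3)·(-1/8) = 1/24 ✓; 4 stages ⇒ order 4.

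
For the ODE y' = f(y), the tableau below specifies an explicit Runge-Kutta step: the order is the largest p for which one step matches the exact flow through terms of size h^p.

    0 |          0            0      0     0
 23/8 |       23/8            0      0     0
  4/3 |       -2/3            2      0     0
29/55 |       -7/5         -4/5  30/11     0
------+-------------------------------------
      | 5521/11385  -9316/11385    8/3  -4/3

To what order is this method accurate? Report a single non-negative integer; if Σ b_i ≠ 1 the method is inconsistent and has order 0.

2

b = (5521/11385, -9316/11385, 8/3, -4/3)
c = (0, 23/8, 4/3, 29/55)
Ac = (0, 0, 23/4, 147/110)
Σ b_i: 5521/11385·1 + (-9316/11385)·1 + 8/3·1 + (-4/3)·1 = 1 ✓
b·c: (-9316/11385)·23/8 + 8/3·4/3 + (-4/3)·29/55 = 1/2 ✓
b·c²: (-9316/11385)·529/64 + 8/3·16/9 + (-4/3)·841/3025 = -3127771/1306800 ≠ 1/3 ⇒ order 2.
b·Ac: 8/3·23/4 + (-4/3)·147/110 = 2236/165 ≠ 1/6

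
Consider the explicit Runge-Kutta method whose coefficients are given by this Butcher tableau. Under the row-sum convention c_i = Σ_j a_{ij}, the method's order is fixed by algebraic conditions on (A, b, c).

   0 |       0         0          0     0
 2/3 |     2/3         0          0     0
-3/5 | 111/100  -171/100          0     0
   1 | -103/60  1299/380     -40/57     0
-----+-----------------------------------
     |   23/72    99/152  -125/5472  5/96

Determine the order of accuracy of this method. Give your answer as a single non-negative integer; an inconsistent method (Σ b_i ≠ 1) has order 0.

b = (23/72, 99/152, -125/5472, 5/96)
c = (0, 2/3, -3/5, 1)
Ac = (0, 0, -57/50, 27/10)
Σ b_i: 23/72·1 + 99/152·1 + (-125/5472)·1 + 5/96·1 = 1 ✓
b·c: 99/152·2/3 + (-125/5472)·(-3/5) + 5/96·1 = 1/2 ✓
b·c²: 99/152·4/9 + (-125/5472)·9/25 + 5/96·1 = 1/3 ✓
b·Ac: (-125/5472)·(-57/50) + 5/96·27/10 = 1/6 ✓
b·c³: 99/152·8/27 + (-125/5472)·(-27/125) + 5/96·1 = 1/4 ✓
b·(c∘Ac): (-125/5472)·171/250 + 5/96·27/10 = 1/8 ✓
b·Ac²: (-125/5472)·(-19/25) + 5/96·19/15 = 1/12 ✓
b·A²c: 5/96·4/5 = 1/24 ✓; 4 stages ⇒ order 4.

4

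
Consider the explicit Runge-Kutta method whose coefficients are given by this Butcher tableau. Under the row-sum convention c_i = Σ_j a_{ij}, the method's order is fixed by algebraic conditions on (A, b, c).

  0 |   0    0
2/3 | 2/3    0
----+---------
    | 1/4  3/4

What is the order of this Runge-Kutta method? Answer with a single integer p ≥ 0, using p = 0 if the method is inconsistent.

2

b = (1/4, 3/4)
c = (0, 2/3)
Σ b_i: 1/4·1 + 3/4·1 = 1 ✓
b·c: 3/4·2/3 = 1/2 ✓; 2 stages ⇒ order 2.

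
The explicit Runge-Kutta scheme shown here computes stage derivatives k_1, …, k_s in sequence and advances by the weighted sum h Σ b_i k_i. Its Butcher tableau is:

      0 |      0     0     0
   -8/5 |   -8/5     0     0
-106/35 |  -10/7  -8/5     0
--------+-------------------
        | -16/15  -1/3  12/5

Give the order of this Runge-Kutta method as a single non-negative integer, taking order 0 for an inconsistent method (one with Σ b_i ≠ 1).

1

b = (-16/15, -1/3, 12/5)
c = (0, -8/5, -106/35)
Ac = (0, 0, 64/25)
Σ b_i: (-16/15)·1 + (-1/3)·1 + 12/5·1 = 1 ✓
b·c: (-1/3)·(-8/5) + 12/5·(-106/35) = -3536/525 ≠ 1/2 ⇒ order 1.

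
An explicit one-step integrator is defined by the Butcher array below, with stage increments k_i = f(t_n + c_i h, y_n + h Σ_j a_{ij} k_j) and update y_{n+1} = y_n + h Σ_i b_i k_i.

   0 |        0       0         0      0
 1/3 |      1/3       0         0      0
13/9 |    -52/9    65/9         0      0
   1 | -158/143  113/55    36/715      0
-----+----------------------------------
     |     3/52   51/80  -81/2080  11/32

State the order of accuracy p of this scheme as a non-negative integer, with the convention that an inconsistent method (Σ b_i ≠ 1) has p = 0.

4

b = (3/52, 51/80, -81/2080, 11/32)
c = (0, 1/3, 13/9, 1)
Ac = (0, 0, 65/27, 25/33)
Σ b_i: 3/52·1 + 51/80·1 + (-81/2080)·1 + 11/32·1 = 1 ✓
b·c: 51/80·1/3 + (-81/2080)·13/9 + 11/32·1 = 1/2 ✓
b·c²: 51/80·1/9 + (-81/2080)·169/81 + 11/32·1 = 1/3 ✓
b·Ac: (-81/2080)·65/27 + 11/32·25/33 = 1/6 ✓
b·c³: 51/80·1/27 + (-81/2080)·2197/729 + 11/32·1 = 1/4 ✓
b·(c∘Ac): (-81/2080)·845/243 + 11/32·25/33 = 1/8 ✓
b·Ac²: (-81/2080)·65/81 + 11/32·1/3 = 1/12 ✓
b·A²c: 11/32·4/33 = 1/24 ✓; 4 stages ⇒ order 4.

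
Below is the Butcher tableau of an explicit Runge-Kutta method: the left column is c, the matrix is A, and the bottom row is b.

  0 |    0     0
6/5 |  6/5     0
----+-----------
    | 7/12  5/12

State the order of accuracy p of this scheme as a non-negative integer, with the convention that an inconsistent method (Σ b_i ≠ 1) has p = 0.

b = (7/12, 5/12)
c = (0, 6/5)
Σ b_i: 7/12·1 + 5/12·1 = 1 ✓
b·c: 5/12·6/5 = 1/2 ✓; 2 stages ⇒ order 2.

2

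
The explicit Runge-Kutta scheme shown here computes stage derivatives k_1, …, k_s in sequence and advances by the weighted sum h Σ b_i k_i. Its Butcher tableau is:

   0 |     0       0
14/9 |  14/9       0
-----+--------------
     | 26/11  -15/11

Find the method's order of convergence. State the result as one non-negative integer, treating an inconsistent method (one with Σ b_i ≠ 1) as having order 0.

b = (26/11, -15/11)
c = (0, 14/9)
Σ b_i: 26/11·1 + (-15/11)·1 = 1 ✓
b·c: (-15/11)·14/9 = -70/33 ≠ 1/2 ⇒ order 1.

1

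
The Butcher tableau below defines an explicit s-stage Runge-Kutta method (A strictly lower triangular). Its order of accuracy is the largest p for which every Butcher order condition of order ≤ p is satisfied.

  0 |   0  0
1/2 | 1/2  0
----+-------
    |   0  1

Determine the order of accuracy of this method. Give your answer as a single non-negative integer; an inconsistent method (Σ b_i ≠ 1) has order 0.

b = (0, 1)
c = (0, 1/2)
Σ b_i: 1·1 = 1 ✓
b·c: 1·1/2 = 1/2 ✓; 2 stages ⇒ order 2.

2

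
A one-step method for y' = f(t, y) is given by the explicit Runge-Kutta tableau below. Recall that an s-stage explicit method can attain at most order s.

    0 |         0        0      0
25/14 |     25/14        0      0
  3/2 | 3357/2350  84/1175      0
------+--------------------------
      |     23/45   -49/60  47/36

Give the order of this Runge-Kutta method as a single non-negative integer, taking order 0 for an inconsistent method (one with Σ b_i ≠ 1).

b = (23/45, -49/60, 47/36)
c = (0, 25/14, 3/2)
Ac = (0, 0, 6/47)
Σ b_i: 23/45·1 + (-49/60)·1 + 47/36·1 = 1 ✓
b·c: (-49/60)·25/14 + 47/36·3/2 = 1/2 ✓
b·c²: (-49/60)·625/196 + 47/36·9/4 = 1/3 ✓
b·Ac: 47/36·6/47 = 1/6 ✓; 3 stages ⇒ order 3.

3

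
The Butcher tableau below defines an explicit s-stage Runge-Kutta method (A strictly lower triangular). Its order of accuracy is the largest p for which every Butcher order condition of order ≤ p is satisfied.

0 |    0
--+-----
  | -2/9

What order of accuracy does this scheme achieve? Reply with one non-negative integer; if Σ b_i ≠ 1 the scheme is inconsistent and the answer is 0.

0

b = (-2/9)
c = (0)
Σ b_i: (-2/9)·1 = -2/9 ≠ 1 ⇒ order 0.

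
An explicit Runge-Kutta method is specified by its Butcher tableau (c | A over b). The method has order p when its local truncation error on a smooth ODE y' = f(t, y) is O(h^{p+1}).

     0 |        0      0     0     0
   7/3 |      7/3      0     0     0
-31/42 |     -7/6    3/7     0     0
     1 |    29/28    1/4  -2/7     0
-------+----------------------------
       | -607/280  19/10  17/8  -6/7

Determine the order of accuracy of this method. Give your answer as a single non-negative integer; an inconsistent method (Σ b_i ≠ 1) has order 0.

1

b = (-607/280, 19/10, 17/8, -6/7)
c = (0, 7/3, -31/42, 1)
Ac = (0, 0, 1, 467/588)
Σ b_i: (-607/280)·1 + 19/10·1 + 17/8·1 + (-6/7)·1 = 1 ✓
b·c: 19/10·7/3 + 17/8·(-31/42) + (-6/7)·1 = 3373/1680 ≠ 1/2 ⇒ order 1.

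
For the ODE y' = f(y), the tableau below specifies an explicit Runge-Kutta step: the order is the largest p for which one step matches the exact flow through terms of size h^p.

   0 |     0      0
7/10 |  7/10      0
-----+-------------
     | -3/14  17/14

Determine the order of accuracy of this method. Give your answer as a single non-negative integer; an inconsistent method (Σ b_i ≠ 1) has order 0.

1

b = (-3/14, 17/14)
c = (0, 7/10)
Σ b_i: (-3/14)·1 + 17/14·1 = 1 ✓
b·c: 17/14·7/10 = 17/20 ≠ 1/2 ⇒ order 1.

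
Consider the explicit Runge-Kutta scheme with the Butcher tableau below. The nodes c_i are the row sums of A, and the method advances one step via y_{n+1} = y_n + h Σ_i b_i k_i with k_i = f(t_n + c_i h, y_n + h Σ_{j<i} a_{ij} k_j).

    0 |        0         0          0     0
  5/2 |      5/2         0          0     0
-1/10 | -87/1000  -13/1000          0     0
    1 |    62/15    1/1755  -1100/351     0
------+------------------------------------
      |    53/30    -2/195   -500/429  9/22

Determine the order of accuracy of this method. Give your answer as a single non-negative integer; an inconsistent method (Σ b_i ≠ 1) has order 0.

4

b = (53/30, -2/195, -500/429, 9/22)
c = (0, 5/2, -1/10, 1)
Ac = (0, 0, -13/400, 17/54)
Σ b_i: 53/30·1 + (-2/195)·1 + (-500/429)·1 + 9/22·1 = 1 ✓
b·c: (-2/195)·5/2 + (-500/429)·(-1/10) + 9/22·1 = 1/2 ✓
b·c²: (-2/195)·25/4 + (-500/429)·1/100 + 9/22·1 = 1/3 ✓
b·Ac: (-500/429)·(-13/400) + 9/22·17/54 = 1/6 ✓
b·c³: (-2/195)·125/8 + (-500/429)·(-1/1000) + 9/22·1 = 1/4 ✓
b·(c∘Ac): (-500/429)·13/4000 + 9/22·17/54 = 1/8 ✓
b·Ac²: (-500/429)·(-13/160) + 9/22·(-1/36) = 1/12 ✓
b·A²c: 9/22·11/108 = 1/24 ✓; 4 stages ⇒ order 4.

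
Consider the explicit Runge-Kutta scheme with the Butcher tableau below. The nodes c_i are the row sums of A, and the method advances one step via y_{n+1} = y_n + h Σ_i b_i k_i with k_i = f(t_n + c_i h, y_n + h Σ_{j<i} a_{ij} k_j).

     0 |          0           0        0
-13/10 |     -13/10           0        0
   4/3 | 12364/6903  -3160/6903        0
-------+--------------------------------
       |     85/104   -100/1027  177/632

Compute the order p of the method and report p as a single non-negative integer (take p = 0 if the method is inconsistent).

3

b = (85/104, -100/1027, 177/632)
c = (0, -13/10, 4/3)
Ac = (0, 0, 316/531)
Σ b_i: 85/104·1 + (-100/1027)·1 + 177/632·1 = 1 ✓
b·c: (-100/1027)·(-13/10) + 177/632·4/3 = 1/2 ✓
b·c²: (-100/1027)·169/100 + 177/632·16/9 = 1/3 ✓
b·Ac: 177/632·316/531 = 1/6 ✓; 3 stages ⇒ order 3.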